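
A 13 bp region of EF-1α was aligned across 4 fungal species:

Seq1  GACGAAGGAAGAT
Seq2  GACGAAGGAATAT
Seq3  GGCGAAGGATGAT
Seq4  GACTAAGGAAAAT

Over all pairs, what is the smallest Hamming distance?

Pairwise Hamming distances:
  Seq1 vs Seq2: 1
  Seq1 vs Seq3: 2
  Seq1 vs Seq4: 2
  Seq2 vs Seq3: 3
  Seq2 vs Seq4: 2
  Seq3 vs Seq4: 4
The smallest is 1, between Seq1 and Seq2.

1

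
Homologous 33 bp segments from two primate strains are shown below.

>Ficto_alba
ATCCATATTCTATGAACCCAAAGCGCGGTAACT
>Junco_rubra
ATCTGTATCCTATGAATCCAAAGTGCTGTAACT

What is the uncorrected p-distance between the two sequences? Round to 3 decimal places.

0.182

Differing sites — 4:C/T; 5:A/G; 9:T/C; 17:C/T; 24:C/T; 27:G/T.
There are 6 differences over 33 sites, so p = 6/33 = 0.182.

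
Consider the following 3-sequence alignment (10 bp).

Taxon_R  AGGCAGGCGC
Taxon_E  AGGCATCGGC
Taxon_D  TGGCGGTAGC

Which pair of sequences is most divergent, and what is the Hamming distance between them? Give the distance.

5

Pairwise Hamming distances:
  Taxon_R vs Taxon_E: 3
  Taxon_R vs Taxon_D: 4
  Taxon_E vs Taxon_D: 5
The largest is 5, between Taxon_E and Taxon_D.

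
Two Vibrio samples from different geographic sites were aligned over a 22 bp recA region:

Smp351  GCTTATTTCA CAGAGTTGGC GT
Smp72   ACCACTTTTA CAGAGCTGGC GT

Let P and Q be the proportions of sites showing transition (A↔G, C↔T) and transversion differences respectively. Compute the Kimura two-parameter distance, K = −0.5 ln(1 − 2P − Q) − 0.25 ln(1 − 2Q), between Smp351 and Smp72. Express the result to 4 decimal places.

Differing sites — 1:G/A (Ti); 3:T/C (Ti); 4:T/A (Tv); 5:A/C (Tv); 9:C/T (Ti); 16:T/C (Ti).
Of the 6 differences, 4 transitions and 2 transversions over 22 sites: P = 4/22 = 0.181818, Q = 2/22 = 0.090909.
d = −0.5·ln(0.545455) − 0.25·ln(0.818182) = −0.5·(-0.606135) − 0.25·(-0.200670) = 0.3532.

0.3532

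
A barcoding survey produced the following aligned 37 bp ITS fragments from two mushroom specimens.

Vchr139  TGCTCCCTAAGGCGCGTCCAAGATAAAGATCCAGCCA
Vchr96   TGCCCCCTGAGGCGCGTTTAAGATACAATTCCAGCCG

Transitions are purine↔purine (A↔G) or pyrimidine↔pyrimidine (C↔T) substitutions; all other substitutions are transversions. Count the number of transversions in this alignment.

2

The sequences differ at positions 4 (T/C, transition), 9 (A/G, transition), 18 (C/T, transition), 19 (C/T, transition), 26 (A/C, transversion), 28 (G/A, transition), 29 (A/T, transversion), 37 (A/G, transition).
Of the 8 differences, 6 transitions and 2 transversions, so the answer is 2.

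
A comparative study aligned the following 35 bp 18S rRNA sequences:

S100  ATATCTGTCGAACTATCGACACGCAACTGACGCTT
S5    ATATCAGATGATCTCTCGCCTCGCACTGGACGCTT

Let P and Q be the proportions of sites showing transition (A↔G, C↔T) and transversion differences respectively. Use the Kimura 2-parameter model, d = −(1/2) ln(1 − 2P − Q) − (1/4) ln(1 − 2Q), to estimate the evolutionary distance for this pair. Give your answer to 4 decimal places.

Differing sites — 6:T/A (Tv); 8:T/A (Tv); 9:C/T (Ti); 12:A/T (Tv); 15:A/C (Tv); 19:A/C (Tv); 21:A/T (Tv); 26:A/C (Tv); 27:C/T (Ti); 28:T/G (Tv).
Of the 10 differences, 2 transitions and 8 transversions over 35 sites: P = 2/35 = 0.057143, Q = 8/35 = 0.228571.
d = −0.5·ln(0.657143) − 0.25·ln(0.542858) = −0.5·(-0.419854) − 0.25·(-0.610908) = 0.3627.

0.3627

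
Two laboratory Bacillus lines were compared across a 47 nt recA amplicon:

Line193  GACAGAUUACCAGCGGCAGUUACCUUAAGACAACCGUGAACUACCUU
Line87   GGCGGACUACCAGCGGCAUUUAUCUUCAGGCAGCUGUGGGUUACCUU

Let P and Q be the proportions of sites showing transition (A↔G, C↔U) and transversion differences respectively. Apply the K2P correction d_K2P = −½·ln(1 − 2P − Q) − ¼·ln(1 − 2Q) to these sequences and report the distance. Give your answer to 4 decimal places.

Differing sites — 2:A/G (Ti); 4:A/G (Ti); 7:U/C (Ti); 19:G/U (Tv); 23:C/U (Ti); 27:A/C (Tv); 30:A/G (Ti); 33:A/G (Ti); 35:C/U (Ti); 39:A/G (Ti); 40:A/G (Ti); 41:C/U (Ti).
Of the 12 differences, 10 transitions and 2 transversions over 47 sites: P = 10/47 = 0.212766, Q = 2/47 = 0.042553.
d = −0.5·ln(0.531915) − 0.25·ln(0.914894) = −0.5·(-0.631272) − 0.25·(-0.088947) = 0.3379.

0.3379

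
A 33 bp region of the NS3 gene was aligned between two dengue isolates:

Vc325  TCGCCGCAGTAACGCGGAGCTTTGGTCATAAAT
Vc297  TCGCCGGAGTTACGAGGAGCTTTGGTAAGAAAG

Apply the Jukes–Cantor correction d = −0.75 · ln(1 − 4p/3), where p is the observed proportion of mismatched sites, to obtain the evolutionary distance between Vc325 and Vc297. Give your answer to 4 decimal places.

0.2082

The sequences differ at positions 7 (C/G), 11 (A/T), 15 (C/A), 27 (C/A), 29 (T/G), 33 (T/G).
p = 6/33 = 0.181818.
d = −0.75 · ln(1 − (4/3)·0.181818) = −0.75 · ln(0.757576) = −0.75 · (-0.277631) = 0.2082.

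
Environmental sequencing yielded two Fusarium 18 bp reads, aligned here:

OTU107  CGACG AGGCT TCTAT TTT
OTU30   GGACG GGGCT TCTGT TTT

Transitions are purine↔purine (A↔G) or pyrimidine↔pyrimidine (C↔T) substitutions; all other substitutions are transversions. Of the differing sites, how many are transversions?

1

Mismatches occur at site 1 (C↔G, transversion), site 6 (A↔G, transition), site 14 (A↔G, transition).
Of the 3 differences, 2 transitions and 1 transversion, so the answer is 1.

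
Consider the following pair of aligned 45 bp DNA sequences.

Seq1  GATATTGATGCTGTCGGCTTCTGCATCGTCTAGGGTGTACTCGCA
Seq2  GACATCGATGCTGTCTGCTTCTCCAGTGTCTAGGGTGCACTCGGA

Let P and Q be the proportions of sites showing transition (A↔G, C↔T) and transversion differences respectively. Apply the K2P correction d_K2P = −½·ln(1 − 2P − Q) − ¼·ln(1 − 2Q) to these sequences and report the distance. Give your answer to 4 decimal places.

Differing sites — 3:T/C (Ti); 6:T/C (Ti); 16:G/T (Tv); 23:G/C (Tv); 26:T/G (Tv); 27:C/T (Ti); 38:T/C (Ti); 44:C/G (Tv).
Of the 8 differences, 4 transitions and 4 transversions over 45 sites: P = 4/45 = 0.088889, Q = 4/45 = 0.088889.
d = −0.5·ln(0.733333) − 0.25·ln(0.822222) = −0.5·(-0.310155) − 0.25·(-0.195745) = 0.2040.

0.2040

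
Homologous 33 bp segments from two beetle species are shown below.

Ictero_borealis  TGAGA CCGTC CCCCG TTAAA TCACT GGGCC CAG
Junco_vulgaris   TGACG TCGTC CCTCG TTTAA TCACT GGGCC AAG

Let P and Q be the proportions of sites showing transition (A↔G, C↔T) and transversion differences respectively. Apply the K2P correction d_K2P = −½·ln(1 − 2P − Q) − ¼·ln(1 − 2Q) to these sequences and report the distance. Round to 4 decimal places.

The sequences differ at positions 4 (G/C, transversion), 5 (A/G, transition), 6 (C/T, transition), 13 (C/T, transition), 18 (A/T, transversion), 31 (C/A, transversion).
Of the 6 differences, 3 transitions and 3 transversions over 33 sites: P = 3/33 = 0.090909, Q = 3/33 = 0.090909.
d = −0.5·ln(0.727273) − 0.25·ln(0.818182) = −0.5·(-0.318453) − 0.25·(-0.200670) = 0.2094.

0.2094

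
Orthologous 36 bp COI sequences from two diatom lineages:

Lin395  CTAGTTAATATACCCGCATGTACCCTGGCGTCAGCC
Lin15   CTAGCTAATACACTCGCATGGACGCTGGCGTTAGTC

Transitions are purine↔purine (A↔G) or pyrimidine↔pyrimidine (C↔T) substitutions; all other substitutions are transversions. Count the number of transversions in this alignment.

Mismatches occur at site 5 (T↔C, transition), site 11 (T↔C, transition), site 14 (C↔T, transition), site 21 (T↔G, transversion), site 24 (C↔G, transversion), site 32 (C↔T, transition), site 35 (C↔T, transition).
Of the 7 differences, 5 transitions and 2 transversions, so the answer is 2.

2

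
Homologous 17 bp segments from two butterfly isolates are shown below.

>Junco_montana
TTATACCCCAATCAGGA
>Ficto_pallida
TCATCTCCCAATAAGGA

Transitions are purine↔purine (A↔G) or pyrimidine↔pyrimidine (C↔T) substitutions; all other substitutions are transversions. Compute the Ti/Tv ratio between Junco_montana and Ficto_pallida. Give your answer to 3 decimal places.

Mismatches occur at site 2 (T↔C, transition), site 5 (A↔C, transversion), site 6 (C↔T, transition), site 13 (C↔A, transversion).
Of the 4 differences, 2 transitions and 2 transversions, so Ti/Tv = 2/2 = 1.000.

1.000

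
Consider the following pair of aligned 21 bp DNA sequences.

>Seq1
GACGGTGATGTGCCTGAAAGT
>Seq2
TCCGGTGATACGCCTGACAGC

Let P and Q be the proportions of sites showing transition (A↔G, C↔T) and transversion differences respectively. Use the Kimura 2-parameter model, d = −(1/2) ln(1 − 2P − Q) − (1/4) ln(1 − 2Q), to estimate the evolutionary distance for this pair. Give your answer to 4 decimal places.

Mismatches occur at site 1 (G/T, transversion), site 2 (A/C, transversion), site 10 (G/A, transition), site 11 (T/C, transition), site 18 (A/C, transversion), site 21 (T/C, transition).
Of the 6 differences, 3 transitions and 3 transversions over 21 sites: P = 3/21 = 0.142857, Q = 3/21 = 0.142857.
d = −0.5·ln(0.571429) − 0.25·ln(0.714286) = −0.5·(-0.559615) − 0.25·(-0.336472) = 0.3639.

0.3639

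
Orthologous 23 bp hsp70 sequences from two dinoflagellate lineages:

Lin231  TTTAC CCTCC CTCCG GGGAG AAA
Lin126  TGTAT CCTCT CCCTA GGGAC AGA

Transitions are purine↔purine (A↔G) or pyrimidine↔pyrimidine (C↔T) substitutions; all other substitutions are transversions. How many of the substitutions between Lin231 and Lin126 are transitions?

Differing sites — 2:T/G (Tv); 5:C/T (Ti); 10:C/T (Ti); 12:T/C (Ti); 14:C/T (Ti); 15:G/A (Ti); 20:G/C (Tv); 22:A/G (Ti).
Of the 8 differences, 6 transitions and 2 transversions, so the answer is 6.

6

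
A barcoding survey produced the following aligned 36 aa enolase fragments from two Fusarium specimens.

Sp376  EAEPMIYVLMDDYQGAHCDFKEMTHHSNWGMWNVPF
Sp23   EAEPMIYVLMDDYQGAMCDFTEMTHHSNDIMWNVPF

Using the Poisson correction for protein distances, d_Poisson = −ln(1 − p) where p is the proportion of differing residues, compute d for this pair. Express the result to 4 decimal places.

The sequences differ at positions 17 (H/M), 21 (K/T), 29 (W/D), 30 (G/I).
p = 4/36 = 0.111111.
d = −ln(1 − 0.111111) = −ln(0.888889) = 0.1178.

0.1178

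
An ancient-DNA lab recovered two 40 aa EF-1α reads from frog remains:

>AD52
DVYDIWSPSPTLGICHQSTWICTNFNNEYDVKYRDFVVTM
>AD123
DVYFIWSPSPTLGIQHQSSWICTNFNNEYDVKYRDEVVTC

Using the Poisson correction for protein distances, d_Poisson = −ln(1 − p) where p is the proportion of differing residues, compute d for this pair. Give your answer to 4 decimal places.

0.1335

Differing sites — 4:D/F; 15:C/Q; 19:T/S; 36:F/E; 40:M/C.
p = 5/40 = 0.125000.
d = −ln(1 − 0.125000) = −ln(0.875000) = 0.1335.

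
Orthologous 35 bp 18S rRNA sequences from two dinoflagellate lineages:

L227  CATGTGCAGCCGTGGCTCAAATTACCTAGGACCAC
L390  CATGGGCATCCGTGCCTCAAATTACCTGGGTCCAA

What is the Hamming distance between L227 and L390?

6

Mismatches occur at site 5 (T/G), site 9 (G/T), site 15 (G/C), site 28 (A/G), site 31 (A/T), site 35 (C/A).
That gives 6 mismatches out of 35 aligned sites, so the Hamming distance is 6.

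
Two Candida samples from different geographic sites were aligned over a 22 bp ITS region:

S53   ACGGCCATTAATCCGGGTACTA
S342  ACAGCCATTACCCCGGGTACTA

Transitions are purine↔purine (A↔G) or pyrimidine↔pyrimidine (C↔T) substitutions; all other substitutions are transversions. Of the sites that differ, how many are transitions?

2

The sequences differ at positions 3 (G/A, transition), 11 (A/C, transversion), 12 (T/C, transition).
Of the 3 differences, 2 transitions and 1 transversion, so the answer is 2.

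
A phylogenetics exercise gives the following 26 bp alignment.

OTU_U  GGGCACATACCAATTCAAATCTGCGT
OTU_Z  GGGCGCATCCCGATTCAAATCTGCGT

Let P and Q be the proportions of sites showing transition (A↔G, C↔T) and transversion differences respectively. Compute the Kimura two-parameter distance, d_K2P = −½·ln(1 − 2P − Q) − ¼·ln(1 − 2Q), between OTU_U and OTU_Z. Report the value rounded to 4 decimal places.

0.1268

The sequences differ at positions 5 (A/G, transition), 9 (A/C, transversion), 12 (A/G, transition).
Of the 3 differences, 2 transitions and 1 transversion over 26 sites: P = 2/26 = 0.076923, Q = 1/26 = 0.038462.
d = −0.5·ln(0.807692) − 0.25·ln(0.923076) = −0.5·(-0.213574) − 0.25·(-0.080044) = 0.1268.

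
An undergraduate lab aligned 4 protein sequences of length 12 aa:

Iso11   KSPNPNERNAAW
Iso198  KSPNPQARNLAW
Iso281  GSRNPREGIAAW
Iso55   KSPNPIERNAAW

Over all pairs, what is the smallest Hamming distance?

Pairwise Hamming distances:
  Iso11 vs Iso198: 3
  Iso11 vs Iso281: 5
  Iso11 vs Iso55: 1
  Iso198 vs Iso281: 7
  Iso198 vs Iso55: 3
  Iso281 vs Iso55: 5
The smallest is 1, between Iso11 and Iso55.

1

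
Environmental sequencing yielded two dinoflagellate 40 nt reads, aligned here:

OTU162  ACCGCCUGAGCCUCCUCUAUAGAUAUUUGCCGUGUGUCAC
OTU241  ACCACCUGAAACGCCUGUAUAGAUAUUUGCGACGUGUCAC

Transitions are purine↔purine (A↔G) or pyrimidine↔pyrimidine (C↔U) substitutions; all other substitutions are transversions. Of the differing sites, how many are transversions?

4

Differing sites — 4:G/A (Ti); 10:G/A (Ti); 11:C/A (Tv); 13:U/G (Tv); 17:C/G (Tv); 31:C/G (Tv); 32:G/A (Ti); 33:U/C (Ti).
Of the 8 differences, 4 transitions and 4 transversions, so the answer is 4.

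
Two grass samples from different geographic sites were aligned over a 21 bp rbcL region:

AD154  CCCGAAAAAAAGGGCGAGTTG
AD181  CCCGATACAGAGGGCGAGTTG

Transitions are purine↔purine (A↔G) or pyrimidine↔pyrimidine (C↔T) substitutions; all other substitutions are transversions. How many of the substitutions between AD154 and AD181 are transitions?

The sequences differ at positions 6 (A/T, transversion), 8 (A/C, transversion), 10 (A/G, transition).
Of the 3 differences, 1 transition and 2 transversions, so the answer is 1.

1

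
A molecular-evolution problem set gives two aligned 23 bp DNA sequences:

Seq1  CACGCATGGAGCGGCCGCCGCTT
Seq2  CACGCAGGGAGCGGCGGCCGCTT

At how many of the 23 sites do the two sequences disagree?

The sequences differ at positions 7 (T/G), 16 (C/G).
That gives 2 mismatches out of 23 aligned sites, so the Hamming distance is 2.

2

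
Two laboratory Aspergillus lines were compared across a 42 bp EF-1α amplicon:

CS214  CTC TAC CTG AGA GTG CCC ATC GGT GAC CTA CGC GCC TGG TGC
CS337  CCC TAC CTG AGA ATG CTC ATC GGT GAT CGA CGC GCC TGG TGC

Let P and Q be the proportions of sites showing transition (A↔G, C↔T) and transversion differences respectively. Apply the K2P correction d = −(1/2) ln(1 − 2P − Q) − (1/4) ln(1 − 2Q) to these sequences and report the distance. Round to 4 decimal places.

0.1328

Mismatches occur at site 2 (T→C, transition), site 13 (G→A, transition), site 17 (C→T, transition), site 27 (C→T, transition), site 29 (T→G, transversion).
Of the 5 differences, 4 transitions and 1 transversion over 42 sites: P = 4/42 = 0.095238, Q = 1/42 = 0.023810.
d = −0.5·ln(0.785714) − 0.25·ln(0.952380) = −0.5·(-0.241162) − 0.25·(-0.048791) = 0.1328.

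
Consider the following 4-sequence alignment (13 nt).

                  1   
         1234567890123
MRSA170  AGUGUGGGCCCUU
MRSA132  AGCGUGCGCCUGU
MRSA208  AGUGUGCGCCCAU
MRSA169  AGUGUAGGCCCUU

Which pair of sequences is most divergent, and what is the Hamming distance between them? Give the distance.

Pairwise Hamming distances:
  MRSA170 vs MRSA132: 4
  MRSA170 vs MRSA208: 2
  MRSA170 vs MRSA169: 1
  MRSA132 vs MRSA208: 3
  MRSA132 vs MRSA169: 5
  MRSA208 vs MRSA169: 3
The largest is 5, between MRSA132 and MRSA169.

5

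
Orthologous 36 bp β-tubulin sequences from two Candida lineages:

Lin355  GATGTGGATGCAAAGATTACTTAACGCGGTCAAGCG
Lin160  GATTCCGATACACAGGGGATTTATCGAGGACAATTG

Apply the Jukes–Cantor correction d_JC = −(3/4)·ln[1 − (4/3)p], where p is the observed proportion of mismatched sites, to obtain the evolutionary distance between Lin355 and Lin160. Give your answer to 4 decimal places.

0.5482

Mismatches occur at site 4 (G/T), site 5 (T/C), site 6 (G/C), site 10 (G/A), site 13 (A/C), site 16 (A/G), site 17 (T/G), site 18 (T/G), site 20 (C/T), site 24 (A/T), site 27 (C/A), site 30 (T/A), site 34 (G/T), site 35 (C/T).
p = 14/36 = 0.388889.
d = −0.75 · ln(1 − (4/3)·0.388889) = −0.75 · ln(0.481481) = −0.75 · (-0.730889) = 0.5482.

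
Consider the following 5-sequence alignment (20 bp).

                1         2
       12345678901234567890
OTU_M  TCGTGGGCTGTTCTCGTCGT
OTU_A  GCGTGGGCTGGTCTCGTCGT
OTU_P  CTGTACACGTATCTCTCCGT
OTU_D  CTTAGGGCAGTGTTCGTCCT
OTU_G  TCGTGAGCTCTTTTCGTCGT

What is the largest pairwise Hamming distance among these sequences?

13

Pairwise Hamming distances:
  OTU_M vs OTU_A: 2
  OTU_M vs OTU_P: 10
  OTU_M vs OTU_D: 8
  OTU_M vs OTU_G: 3
  OTU_A vs OTU_P: 10
  OTU_A vs OTU_D: 9
  OTU_A vs OTU_G: 5
  OTU_P vs OTU_D: 13
  OTU_P vs OTU_G: 11
  OTU_D vs OTU_G: 9
The largest is 13, between OTU_P and OTU_D.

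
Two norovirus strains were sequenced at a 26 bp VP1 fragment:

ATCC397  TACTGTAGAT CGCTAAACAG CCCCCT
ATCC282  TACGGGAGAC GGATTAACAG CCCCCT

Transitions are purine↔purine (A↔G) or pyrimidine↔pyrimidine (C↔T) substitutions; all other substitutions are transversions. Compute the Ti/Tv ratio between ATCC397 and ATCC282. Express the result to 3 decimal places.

0.200

The sequences differ at positions 4 (T/G, transversion), 6 (T/G, transversion), 10 (T/C, transition), 11 (C/G, transversion), 13 (C/A, transversion), 15 (A/T, transversion).
Of the 6 differences, 1 transition and 5 transversions, so Ti/Tv = 1/5 = 0.200.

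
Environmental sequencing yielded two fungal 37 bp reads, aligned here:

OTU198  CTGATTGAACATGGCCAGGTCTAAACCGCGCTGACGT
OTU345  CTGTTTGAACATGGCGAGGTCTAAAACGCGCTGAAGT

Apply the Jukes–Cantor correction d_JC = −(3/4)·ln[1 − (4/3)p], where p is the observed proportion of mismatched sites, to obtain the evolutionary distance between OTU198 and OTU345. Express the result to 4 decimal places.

The sequences differ at positions 4 (A/T), 16 (C/G), 26 (C/A), 35 (C/A).
p = 4/37 = 0.108108.
d = −0.75 · ln(1 − (4/3)·0.108108) = −0.75 · ln(0.855856) = −0.75 · (-0.155653) = 0.1167.

0.1167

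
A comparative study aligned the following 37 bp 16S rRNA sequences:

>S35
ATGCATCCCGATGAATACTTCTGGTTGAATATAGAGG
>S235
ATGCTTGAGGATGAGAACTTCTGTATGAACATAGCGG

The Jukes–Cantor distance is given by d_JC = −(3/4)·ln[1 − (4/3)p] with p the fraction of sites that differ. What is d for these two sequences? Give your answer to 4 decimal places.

Differing sites — 5:A/T; 7:C/G; 8:C/A; 9:C/G; 15:A/G; 16:T/A; 24:G/T; 25:T/A; 30:T/C; 35:A/C.
p = 10/37 = 0.270270.
d = −0.75 · ln(1 − (4/3)·0.270270) = −0.75 · ln(0.639640) = −0.75 · (-0.446850) = 0.3351.

0.3351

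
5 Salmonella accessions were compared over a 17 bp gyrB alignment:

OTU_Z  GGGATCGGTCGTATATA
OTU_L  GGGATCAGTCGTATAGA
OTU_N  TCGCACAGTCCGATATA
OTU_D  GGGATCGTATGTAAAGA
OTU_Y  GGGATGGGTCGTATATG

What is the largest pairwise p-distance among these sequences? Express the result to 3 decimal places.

Pairwise Hamming distances:
  OTU_Z vs OTU_L: 2
  OTU_Z vs OTU_N: 7
  OTU_Z vs OTU_D: 5
  OTU_Z vs OTU_Y: 2
  OTU_L vs OTU_N: 7
  OTU_L vs OTU_D: 5
  OTU_L vs OTU_Y: 4
  OTU_N vs OTU_D: 12
  OTU_N vs OTU_Y: 9
  OTU_D vs OTU_Y: 7
The largest is 12 mismatches, between OTU_N and OTU_D; p = 12/17 = 0.706.

0.706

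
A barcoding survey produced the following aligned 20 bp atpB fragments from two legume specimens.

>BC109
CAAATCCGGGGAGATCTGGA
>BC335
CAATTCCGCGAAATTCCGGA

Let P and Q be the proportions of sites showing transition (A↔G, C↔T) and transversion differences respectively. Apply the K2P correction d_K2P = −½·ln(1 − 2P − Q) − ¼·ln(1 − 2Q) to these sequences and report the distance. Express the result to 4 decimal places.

The sequences differ at positions 4 (A/T, transversion), 9 (G/C, transversion), 11 (G/A, transition), 13 (G/A, transition), 14 (A/T, transversion), 17 (T/C, transition).
Of the 6 differences, 3 transitions and 3 transversions over 20 sites: P = 3/20 = 0.150000, Q = 3/20 = 0.150000.
d = −0.5·ln(0.550000) − 0.25·ln(0.700000) = −0.5·(-0.597837) − 0.25·(-0.356675) = 0.3881.

0.3881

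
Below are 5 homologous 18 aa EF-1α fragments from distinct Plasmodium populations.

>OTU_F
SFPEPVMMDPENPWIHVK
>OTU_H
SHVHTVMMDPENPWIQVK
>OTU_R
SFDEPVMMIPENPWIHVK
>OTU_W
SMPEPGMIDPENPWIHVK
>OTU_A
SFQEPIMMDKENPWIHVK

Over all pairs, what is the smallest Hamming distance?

2

Pairwise Hamming distances:
  OTU_F vs OTU_H: 5
  OTU_F vs OTU_R: 2
  OTU_F vs OTU_W: 3
  OTU_F vs OTU_A: 3
  OTU_H vs OTU_R: 6
  OTU_H vs OTU_W: 7
  OTU_H vs OTU_A: 7
  OTU_R vs OTU_W: 5
  OTU_R vs OTU_A: 4
  OTU_W vs OTU_A: 5
The smallest is 2, between OTU_F and OTU_R.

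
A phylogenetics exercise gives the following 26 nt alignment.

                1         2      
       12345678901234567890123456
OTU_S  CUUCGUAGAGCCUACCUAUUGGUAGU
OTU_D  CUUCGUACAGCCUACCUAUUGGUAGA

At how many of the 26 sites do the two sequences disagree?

2

Differing sites — 8:G/C; 26:U/A.
That gives 2 mismatches out of 26 aligned sites, so the Hamming distance is 2.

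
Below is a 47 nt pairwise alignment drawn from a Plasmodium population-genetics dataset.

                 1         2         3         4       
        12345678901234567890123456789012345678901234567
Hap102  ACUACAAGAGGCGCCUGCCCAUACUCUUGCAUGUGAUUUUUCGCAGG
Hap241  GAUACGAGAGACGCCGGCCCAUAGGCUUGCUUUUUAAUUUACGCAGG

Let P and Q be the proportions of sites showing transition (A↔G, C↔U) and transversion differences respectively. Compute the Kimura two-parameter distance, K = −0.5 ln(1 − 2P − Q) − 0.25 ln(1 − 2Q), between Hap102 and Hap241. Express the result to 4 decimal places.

0.3129

Differing sites — 1:A/G (Ti); 2:C/A (Tv); 6:A/G (Ti); 11:G/A (Ti); 16:U/G (Tv); 24:C/G (Tv); 25:U/G (Tv); 31:A/U (Tv); 33:G/U (Tv); 35:G/U (Tv); 37:U/A (Tv); 41:U/A (Tv).
Of the 12 differences, 3 transitions and 9 transversions over 47 sites: P = 3/47 = 0.063830, Q = 9/47 = 0.191489.
d = −0.5·ln(0.680851) − 0.25·ln(0.617022) = −0.5·(-0.384412) − 0.25·(-0.482851) = 0.3129.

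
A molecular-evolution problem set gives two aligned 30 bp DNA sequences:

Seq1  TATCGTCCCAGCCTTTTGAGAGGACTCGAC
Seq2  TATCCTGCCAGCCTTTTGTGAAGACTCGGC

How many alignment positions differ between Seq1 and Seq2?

5

Differing sites — 5:G/C; 7:C/G; 19:A/T; 22:G/A; 29:A/G.
That gives 5 mismatches out of 30 aligned sites, so the Hamming distance is 5.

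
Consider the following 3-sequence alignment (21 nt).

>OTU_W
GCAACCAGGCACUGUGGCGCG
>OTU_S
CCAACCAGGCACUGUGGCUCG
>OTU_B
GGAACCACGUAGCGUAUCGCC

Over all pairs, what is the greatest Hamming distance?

10

Pairwise Hamming distances:
  OTU_W vs OTU_S: 2
  OTU_W vs OTU_B: 8
  OTU_S vs OTU_B: 10
The largest is 10, between OTU_S and OTU_B.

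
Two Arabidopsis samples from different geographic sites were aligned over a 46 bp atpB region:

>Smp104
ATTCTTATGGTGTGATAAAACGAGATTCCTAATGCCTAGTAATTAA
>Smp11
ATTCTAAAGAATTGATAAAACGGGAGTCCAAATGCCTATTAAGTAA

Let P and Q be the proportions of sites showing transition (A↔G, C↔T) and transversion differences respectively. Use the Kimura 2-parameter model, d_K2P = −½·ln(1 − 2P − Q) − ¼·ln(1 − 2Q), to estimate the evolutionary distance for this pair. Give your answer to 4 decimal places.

Differing sites — 6:T/A (Tv); 8:T/A (Tv); 10:G/A (Ti); 11:T/A (Tv); 12:G/T (Tv); 23:A/G (Ti); 26:T/G (Tv); 30:T/A (Tv); 39:G/T (Tv); 43:T/G (Tv).
Of the 10 differences, 2 transitions and 8 transversions over 46 sites: P = 2/46 = 0.043478, Q = 8/46 = 0.173913.
d = −0.5·ln(0.739131) − 0.25·ln(0.652174) = −0.5·(-0.302280) − 0.25·(-0.427444) = 0.2580.

0.2580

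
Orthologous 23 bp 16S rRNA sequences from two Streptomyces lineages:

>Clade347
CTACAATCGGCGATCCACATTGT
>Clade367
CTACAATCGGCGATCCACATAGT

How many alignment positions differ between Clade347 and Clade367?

1

The sequences differ at position 21 (T/A).
That gives 1 mismatch out of 23 aligned sites, so the Hamming distance is 1.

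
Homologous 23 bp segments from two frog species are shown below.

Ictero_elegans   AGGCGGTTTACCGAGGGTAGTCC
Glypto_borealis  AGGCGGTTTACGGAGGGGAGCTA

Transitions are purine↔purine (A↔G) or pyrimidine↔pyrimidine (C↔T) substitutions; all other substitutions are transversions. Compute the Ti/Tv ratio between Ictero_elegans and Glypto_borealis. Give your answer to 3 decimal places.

0.667

Differing sites — 12:C/G (Tv); 18:T/G (Tv); 21:T/C (Ti); 22:C/T (Ti); 23:C/A (Tv).
Of the 5 differences, 2 transitions and 3 transversions, so Ti/Tv = 2/3 = 0.667.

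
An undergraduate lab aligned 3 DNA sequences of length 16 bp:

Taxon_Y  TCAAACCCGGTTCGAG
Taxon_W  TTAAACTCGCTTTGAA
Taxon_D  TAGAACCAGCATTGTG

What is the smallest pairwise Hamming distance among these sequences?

5

Pairwise Hamming distances:
  Taxon_Y vs Taxon_W: 5
  Taxon_Y vs Taxon_D: 7
  Taxon_W vs Taxon_D: 7
The smallest is 5, between Taxon_Y and Taxon_W.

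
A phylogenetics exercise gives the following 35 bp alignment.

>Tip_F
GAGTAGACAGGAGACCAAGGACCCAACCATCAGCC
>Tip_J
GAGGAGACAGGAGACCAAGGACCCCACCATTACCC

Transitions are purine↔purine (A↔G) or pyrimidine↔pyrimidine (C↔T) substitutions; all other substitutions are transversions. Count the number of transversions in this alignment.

3

The sequences differ at positions 4 (T/G, transversion), 25 (A/C, transversion), 31 (C/T, transition), 33 (G/C, transversion).
Of the 4 differences, 1 transition and 3 transversions, so the answer is 3.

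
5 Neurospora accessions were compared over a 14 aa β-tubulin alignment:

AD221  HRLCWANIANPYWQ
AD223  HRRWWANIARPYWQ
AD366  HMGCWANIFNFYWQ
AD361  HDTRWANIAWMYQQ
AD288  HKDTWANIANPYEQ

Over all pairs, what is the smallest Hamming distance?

Pairwise Hamming distances:
  AD221 vs AD223: 3
  AD221 vs AD366: 4
  AD221 vs AD361: 6
  AD221 vs AD288: 4
  AD223 vs AD366: 6
  AD223 vs AD361: 6
  AD223 vs AD288: 5
  AD366 vs AD361: 7
  AD366 vs AD288: 6
  AD361 vs AD288: 6
The smallest is 3, between AD221 and AD223.

3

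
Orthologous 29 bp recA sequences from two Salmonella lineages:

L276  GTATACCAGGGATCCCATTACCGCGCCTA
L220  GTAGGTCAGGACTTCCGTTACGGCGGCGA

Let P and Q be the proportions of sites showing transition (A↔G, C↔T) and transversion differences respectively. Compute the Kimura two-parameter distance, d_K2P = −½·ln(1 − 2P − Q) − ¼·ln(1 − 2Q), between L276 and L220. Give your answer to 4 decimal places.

0.4698

The sequences differ at positions 4 (T/G, transversion), 5 (A/G, transition), 6 (C/T, transition), 11 (G/A, transition), 12 (A/C, transversion), 14 (C/T, transition), 17 (A/G, transition), 22 (C/G, transversion), 26 (C/G, transversion), 28 (T/G, transversion).
Of the 10 differences, 5 transitions and 5 transversions over 29 sites: P = 5/29 = 0.172414, Q = 5/29 = 0.172414.
d = −0.5·ln(0.482758) − 0.25·ln(0.655172) = −0.5·(-0.728240) − 0.25·(-0.422857) = 0.4698.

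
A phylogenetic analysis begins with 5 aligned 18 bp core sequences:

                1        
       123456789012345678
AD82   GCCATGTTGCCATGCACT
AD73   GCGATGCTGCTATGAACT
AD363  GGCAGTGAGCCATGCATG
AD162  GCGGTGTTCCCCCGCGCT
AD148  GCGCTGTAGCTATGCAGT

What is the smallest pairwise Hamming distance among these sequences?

4

Pairwise Hamming distances:
  AD82 vs AD73: 4
  AD82 vs AD363: 7
  AD82 vs AD162: 6
  AD82 vs AD148: 5
  AD73 vs AD363: 10
  AD73 vs AD162: 8
  AD73 vs AD148: 5
  AD363 vs AD162: 13
  AD363 vs AD148: 9
  AD162 vs AD148: 8
The smallest is 4, between AD82 and AD73.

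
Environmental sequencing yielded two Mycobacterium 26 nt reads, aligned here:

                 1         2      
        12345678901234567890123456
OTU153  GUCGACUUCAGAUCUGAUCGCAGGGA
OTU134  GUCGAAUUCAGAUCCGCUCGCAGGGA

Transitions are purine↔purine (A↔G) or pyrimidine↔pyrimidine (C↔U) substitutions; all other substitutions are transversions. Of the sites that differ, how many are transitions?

1

Mismatches occur at site 6 (C/A, transversion), site 15 (U/C, transition), site 17 (A/C, transversion).
Of the 3 differences, 1 transition and 2 transversions, so the answer is 1.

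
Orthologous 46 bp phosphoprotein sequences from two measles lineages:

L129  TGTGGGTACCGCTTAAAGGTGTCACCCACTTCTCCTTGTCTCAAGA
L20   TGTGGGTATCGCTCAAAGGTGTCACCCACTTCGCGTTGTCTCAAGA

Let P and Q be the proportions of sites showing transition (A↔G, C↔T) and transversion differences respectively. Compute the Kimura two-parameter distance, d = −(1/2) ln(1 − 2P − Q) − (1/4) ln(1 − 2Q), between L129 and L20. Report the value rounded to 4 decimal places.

0.0926

Differing sites — 9:C/T (Ti); 14:T/C (Ti); 33:T/G (Tv); 35:C/G (Tv).
Of the 4 differences, 2 transitions and 2 transversions over 46 sites: P = 2/46 = 0.043478, Q = 2/46 = 0.043478.
d = −0.5·ln(0.869566) − 0.25·ln(0.913044) = −0.5·(-0.139761) − 0.25·(-0.090971) = 0.0926.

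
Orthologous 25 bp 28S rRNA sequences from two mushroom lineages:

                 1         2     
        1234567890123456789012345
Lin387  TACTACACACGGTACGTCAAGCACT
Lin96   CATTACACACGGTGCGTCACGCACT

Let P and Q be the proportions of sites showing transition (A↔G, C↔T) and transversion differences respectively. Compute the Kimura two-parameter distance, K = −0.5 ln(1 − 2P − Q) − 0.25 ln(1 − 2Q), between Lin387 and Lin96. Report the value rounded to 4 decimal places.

0.1851

Differing sites — 1:T/C (Ti); 3:C/T (Ti); 14:A/G (Ti); 20:A/C (Tv).
Of the 4 differences, 3 transitions and 1 transversion over 25 sites: P = 3/25 = 0.120000, Q = 1/25 = 0.040000.
d = −0.5·ln(0.720000) − 0.25·ln(0.920000) = −0.5·(-0.328504) − 0.25·(-0.083382) = 0.1851.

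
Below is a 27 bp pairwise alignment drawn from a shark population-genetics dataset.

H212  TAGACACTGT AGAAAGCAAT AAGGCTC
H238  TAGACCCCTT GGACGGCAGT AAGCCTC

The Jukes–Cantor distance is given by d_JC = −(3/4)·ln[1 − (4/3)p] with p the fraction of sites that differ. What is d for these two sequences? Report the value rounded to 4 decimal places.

0.3770

Mismatches occur at site 6 (A/C), site 8 (T/C), site 9 (G/T), site 11 (A/G), site 14 (A/C), site 15 (A/G), site 19 (A/G), site 24 (G/C).
p = 8/27 = 0.296296.
d = −0.75 · ln(1 − (4/3)·0.296296) = −0.75 · ln(0.604939) = −0.75 · (-0.502628) = 0.3770.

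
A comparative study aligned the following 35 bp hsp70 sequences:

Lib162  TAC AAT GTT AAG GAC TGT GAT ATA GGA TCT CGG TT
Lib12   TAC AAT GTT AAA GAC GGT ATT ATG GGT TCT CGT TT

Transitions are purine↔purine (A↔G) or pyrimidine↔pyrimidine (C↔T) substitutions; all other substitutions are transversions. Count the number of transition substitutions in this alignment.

Differing sites — 12:G/A (Ti); 16:T/G (Tv); 19:G/A (Ti); 20:A/T (Tv); 24:A/G (Ti); 27:A/T (Tv); 33:G/T (Tv).
Of the 7 differences, 3 transitions and 4 transversions, so the answer is 3.

3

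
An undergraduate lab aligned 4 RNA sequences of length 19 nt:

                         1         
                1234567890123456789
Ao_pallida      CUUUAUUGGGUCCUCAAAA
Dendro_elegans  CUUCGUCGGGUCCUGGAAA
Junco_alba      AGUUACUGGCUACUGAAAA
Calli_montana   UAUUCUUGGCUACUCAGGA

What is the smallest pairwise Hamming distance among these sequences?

Pairwise Hamming distances:
  Ao_pallida vs Dendro_elegans: 5
  Ao_pallida vs Junco_alba: 6
  Ao_pallida vs Calli_montana: 7
  Dendro_elegans vs Junco_alba: 9
  Dendro_elegans vs Calli_montana: 11
  Junco_alba vs Calli_montana: 7
The smallest is 5, between Ao_pallida and Dendro_elegans.

5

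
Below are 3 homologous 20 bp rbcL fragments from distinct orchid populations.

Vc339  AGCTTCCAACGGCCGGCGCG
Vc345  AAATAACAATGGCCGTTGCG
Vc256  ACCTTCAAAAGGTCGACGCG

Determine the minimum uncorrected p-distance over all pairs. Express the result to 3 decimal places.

Pairwise Hamming distances:
  Vc339 vs Vc345: 7
  Vc339 vs Vc256: 5
  Vc345 vs Vc256: 9
The smallest is 5 mismatches, between Vc339 and Vc256; p = 5/20 = 0.250.

0.250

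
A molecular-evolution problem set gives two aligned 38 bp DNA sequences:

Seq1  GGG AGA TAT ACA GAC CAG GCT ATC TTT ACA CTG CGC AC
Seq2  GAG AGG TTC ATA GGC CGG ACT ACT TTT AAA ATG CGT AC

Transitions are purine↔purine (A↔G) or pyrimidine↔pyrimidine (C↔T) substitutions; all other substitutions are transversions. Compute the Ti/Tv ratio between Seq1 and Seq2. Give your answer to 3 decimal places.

The sequences differ at positions 2 (G/A, transition), 6 (A/G, transition), 8 (A/T, transversion), 9 (T/C, transition), 11 (C/T, transition), 14 (A/G, transition), 17 (A/G, transition), 19 (G/A, transition), 23 (T/C, transition), 24 (C/T, transition), 29 (C/A, transversion), 31 (C/A, transversion), 36 (C/T, transition).
Of the 13 differences, 10 transitions and 3 transversions, so Ti/Tv = 10/3 = 3.333.

3.333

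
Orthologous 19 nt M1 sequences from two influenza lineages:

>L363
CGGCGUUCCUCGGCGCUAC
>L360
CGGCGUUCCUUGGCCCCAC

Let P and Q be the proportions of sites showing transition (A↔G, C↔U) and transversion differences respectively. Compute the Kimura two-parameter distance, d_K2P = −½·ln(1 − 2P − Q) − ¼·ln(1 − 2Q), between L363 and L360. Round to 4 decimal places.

The sequences differ at positions 11 (C/U, transition), 15 (G/C, transversion), 17 (U/C, transition).
Of the 3 differences, 2 transitions and 1 transversion over 19 sites: P = 2/19 = 0.105263, Q = 1/19 = 0.052632.
d = −0.5·ln(0.736842) − 0.25·ln(0.894736) = −0.5·(-0.305382) − 0.25·(-0.111227) = 0.1805.

0.1805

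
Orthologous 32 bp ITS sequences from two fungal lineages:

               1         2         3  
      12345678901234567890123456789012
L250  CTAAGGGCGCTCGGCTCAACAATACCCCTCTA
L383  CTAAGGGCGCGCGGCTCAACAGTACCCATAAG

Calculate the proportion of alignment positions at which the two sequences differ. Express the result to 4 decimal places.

0.1875

The sequences differ at positions 11 (T/G), 22 (A/G), 28 (C/A), 30 (C/A), 31 (T/A), 32 (A/G).
There are 6 differences over 32 sites, so p = 6/32 = 0.1875.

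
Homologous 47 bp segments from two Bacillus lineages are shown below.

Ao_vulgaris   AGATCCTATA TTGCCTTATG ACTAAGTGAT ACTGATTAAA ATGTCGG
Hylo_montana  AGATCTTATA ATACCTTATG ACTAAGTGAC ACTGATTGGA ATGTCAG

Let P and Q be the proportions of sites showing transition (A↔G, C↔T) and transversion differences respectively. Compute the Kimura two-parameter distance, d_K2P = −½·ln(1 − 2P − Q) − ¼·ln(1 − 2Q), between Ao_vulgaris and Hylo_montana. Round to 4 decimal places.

0.1728

Differing sites — 6:C/T (Ti); 11:T/A (Tv); 13:G/A (Ti); 30:T/C (Ti); 38:A/G (Ti); 39:A/G (Ti); 46:G/A (Ti).
Of the 7 differences, 6 transitions and 1 transversion over 47 sites: P = 6/47 = 0.127660, Q = 1/47 = 0.021277.
d = −0.5·ln(0.723403) − 0.25·ln(0.957446) = −0.5·(-0.323789) − 0.25·(-0.043486) = 0.1728.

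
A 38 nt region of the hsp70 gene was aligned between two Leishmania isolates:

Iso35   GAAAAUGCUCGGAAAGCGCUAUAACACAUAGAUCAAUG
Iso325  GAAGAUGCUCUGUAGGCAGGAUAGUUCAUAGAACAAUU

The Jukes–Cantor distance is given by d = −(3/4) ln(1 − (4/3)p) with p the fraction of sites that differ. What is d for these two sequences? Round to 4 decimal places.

Mismatches occur at site 4 (A→G), site 11 (G→U), site 13 (A→U), site 15 (A→G), site 18 (G→A), site 19 (C→G), site 20 (U→G), site 24 (A→G), site 25 (C→U), site 26 (A→U), site 33 (U→A), site 38 (G→U).
p = 12/38 = 0.315789.
d = −0.75 · ln(1 − (4/3)·0.315789) = −0.75 · ln(0.578948) = −0.75 · (-0.546543) = 0.4099.

0.4099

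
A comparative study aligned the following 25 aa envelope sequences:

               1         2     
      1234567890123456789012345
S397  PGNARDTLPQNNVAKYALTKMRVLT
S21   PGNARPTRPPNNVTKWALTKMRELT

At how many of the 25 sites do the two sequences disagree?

Differing sites — 6:D/P; 8:L/R; 10:Q/P; 14:A/T; 16:Y/W; 23:V/E.
That gives 6 mismatches out of 25 aligned sites, so the Hamming distance is 6.

6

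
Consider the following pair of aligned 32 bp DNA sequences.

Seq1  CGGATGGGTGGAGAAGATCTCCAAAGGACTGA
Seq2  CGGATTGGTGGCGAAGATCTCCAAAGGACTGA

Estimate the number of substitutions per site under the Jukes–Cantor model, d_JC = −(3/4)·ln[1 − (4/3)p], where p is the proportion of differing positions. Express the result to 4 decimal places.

Mismatches occur at site 6 (G→T), site 12 (A→C).
p = 2/32 = 0.062500.
d = −0.75 · ln(1 − (4/3)·0.062500) = −0.75 · ln(0.916667) = −0.75 · (-0.087011) = 0.0653.

0.0653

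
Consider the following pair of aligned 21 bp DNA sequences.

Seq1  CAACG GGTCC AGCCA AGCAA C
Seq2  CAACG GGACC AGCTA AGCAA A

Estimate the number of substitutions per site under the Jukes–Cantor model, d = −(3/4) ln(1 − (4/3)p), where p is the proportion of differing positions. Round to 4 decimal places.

0.1585

Mismatches occur at site 8 (T→A), site 14 (C→T), site 21 (C→A).
p = 3/21 = 0.142857.
d = −0.75 · ln(1 − (4/3)·0.142857) = −0.75 · ln(0.809524) = −0.75 · (-0.211309) = 0.1585.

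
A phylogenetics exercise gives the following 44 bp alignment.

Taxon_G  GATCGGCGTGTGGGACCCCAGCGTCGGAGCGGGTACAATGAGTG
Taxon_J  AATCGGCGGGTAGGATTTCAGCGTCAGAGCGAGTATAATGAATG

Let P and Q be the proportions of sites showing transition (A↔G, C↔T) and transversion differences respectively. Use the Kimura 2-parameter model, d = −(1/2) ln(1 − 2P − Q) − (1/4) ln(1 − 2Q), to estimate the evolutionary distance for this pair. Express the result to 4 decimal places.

Mismatches occur at site 1 (G→A, transition), site 9 (T→G, transversion), site 12 (G→A, transition), site 16 (C→T, transition), site 17 (C→T, transition), site 18 (C→T, transition), site 26 (G→A, transition), site 32 (G→A, transition), site 36 (C→T, transition), site 42 (G→A, transition).
Of the 10 differences, 9 transitions and 1 transversion over 44 sites: P = 9/44 = 0.204545, Q = 1/44 = 0.022727.
d = −0.5·ln(0.568183) − 0.25·ln(0.954546) = −0.5·(-0.565312) − 0.25·(-0.046519) = 0.2943.

0.2943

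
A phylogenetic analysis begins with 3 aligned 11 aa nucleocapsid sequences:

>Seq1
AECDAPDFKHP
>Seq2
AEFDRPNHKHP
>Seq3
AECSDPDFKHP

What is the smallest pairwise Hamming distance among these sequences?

Pairwise Hamming distances:
  Seq1 vs Seq2: 4
  Seq1 vs Seq3: 2
  Seq2 vs Seq3: 5
The smallest is 2, between Seq1 and Seq3.

2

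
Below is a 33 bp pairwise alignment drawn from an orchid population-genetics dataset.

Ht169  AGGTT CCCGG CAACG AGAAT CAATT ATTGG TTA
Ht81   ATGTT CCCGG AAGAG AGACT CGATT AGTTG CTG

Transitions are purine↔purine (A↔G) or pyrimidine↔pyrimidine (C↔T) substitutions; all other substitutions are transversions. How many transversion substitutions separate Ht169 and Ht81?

Differing sites — 2:G/T (Tv); 11:C/A (Tv); 13:A/G (Ti); 14:C/A (Tv); 19:A/C (Tv); 22:A/G (Ti); 27:T/G (Tv); 29:G/T (Tv); 31:T/C (Ti); 33:A/G (Ti).
Of the 10 differences, 4 transitions and 6 transversions, so the answer is 6.

6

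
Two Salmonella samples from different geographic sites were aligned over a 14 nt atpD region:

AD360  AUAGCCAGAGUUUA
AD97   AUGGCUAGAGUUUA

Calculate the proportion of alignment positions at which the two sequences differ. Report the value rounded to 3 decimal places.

0.143

Mismatches occur at site 3 (A→G), site 6 (C→U).
There are 2 differences over 14 sites, so p = 2/14 = 0.143.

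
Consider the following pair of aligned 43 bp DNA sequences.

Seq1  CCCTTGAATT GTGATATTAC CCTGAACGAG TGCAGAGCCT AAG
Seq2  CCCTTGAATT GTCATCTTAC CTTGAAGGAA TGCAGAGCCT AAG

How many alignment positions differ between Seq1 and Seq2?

Differing sites — 13:G/C; 16:A/C; 22:C/T; 27:C/G; 30:G/A.
That gives 5 mismatches out of 43 aligned sites, so the Hamming distance is 5.

5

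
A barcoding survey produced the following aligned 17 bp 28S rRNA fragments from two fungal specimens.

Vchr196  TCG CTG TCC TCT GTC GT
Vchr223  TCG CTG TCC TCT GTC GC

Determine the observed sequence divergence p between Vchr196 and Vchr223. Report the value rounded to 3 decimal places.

0.059

Differing sites — 17:T/C.
There are 1 differences over 17 sites, so p = 1/17 = 0.059.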